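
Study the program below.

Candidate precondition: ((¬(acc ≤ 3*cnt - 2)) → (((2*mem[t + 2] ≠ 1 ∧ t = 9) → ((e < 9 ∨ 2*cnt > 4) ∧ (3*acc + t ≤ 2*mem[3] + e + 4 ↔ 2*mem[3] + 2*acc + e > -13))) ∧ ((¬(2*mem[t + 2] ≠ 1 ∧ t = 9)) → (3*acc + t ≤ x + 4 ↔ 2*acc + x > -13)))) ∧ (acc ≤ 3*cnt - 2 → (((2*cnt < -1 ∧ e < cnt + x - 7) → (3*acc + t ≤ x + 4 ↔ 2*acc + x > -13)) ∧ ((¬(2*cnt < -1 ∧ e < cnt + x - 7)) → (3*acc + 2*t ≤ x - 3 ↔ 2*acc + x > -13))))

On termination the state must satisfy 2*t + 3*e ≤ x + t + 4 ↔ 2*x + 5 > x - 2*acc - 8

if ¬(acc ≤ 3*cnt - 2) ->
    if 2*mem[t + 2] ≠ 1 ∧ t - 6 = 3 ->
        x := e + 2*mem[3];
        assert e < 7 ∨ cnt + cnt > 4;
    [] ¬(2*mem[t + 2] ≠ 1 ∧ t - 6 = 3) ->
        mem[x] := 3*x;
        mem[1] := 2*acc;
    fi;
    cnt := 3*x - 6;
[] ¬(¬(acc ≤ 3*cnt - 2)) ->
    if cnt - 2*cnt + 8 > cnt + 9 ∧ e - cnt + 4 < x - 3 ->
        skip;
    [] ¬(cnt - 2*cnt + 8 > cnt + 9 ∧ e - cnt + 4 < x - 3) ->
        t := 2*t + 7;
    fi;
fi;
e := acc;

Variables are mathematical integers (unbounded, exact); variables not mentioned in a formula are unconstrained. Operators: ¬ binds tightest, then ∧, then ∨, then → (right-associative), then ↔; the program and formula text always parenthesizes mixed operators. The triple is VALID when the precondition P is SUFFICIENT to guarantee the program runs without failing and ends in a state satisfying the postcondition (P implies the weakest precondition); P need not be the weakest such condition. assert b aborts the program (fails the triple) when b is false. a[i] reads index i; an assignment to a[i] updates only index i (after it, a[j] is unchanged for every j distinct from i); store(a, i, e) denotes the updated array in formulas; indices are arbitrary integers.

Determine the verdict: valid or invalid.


Working backward. After the program, the postcondition 2*t + 3*e ≤ x + t + 4 ↔ 2*x + 5 > x - 2*acc - 8 must hold; in canonical form it is 3*e + t ≤ x + 4 ↔ 2*acc + x > -13.
Before e := acc: 3*acc + t ≤ x + 4 ↔ 2*acc + x > -13
Then branch requires ((2*mem[t + 2] ≠ 1 ∧ t = 9) → ((e < 7 ∨ 2*cnt > 4) ∧ (3*acc + t ≤ 2*mem[3] + e + 4 ↔ 2*mem[3] + 2*acc + e > -13))) ∧ ((¬(2*mem[t + 2] ≠ 1 ∧ t = 9)) → (3*acc + t ≤ x + 4 ↔ 2*acc + x > -13)); else branch requires ((2*cnt < -1 ∧ e < cnt + x - 7) → (3*acc + t ≤ x + 4 ↔ 2*acc + x > -13)) ∧ ((¬(2*cnt < -1 ∧ e < cnt + x - 7)) → (3*acc + 2*t ≤ x - 3 ↔ 2*acc + x > -13)).
Before the if: ((¬(acc ≤ 3*cnt - 2)) → (((2*mem[t + 2] ≠ 1 ∧ t = 9) → ((e < 7 ∨ 2*cnt > 4) ∧ (3*acc + t ≤ 2*mem[3] + e + 4 ↔ 2*mem[3] + 2*acc + e > -13))) ∧ ((¬(2*mem[t + 2] ≠ 1 ∧ t = 9)) → (3*acc + t ≤ x + 4 ↔ 2*acc + x > -13)))) ∧ (acc ≤ 3*cnt - 2 → (((2*cnt < -1 ∧ e < cnt + x - 7) → (3*acc + t ≤ x + 4 ↔ 2*acc + x > -13)) ∧ ((¬(2*cnt < -1 ∧ e < cnt + x - 7)) → (3*acc + 2*t ≤ x - 3 ↔ 2*acc + x > -13))))
The weakest precondition is ((¬(acc ≤ 3*cnt - 2)) → (((2*mem[t + 2] ≠ 1 ∧ t = 9) → ((e < 7 ∨ 2*cnt > 4) ∧ (3*acc + t ≤ 2*mem[3] + e + 4 ↔ 2*mem[3] + 2*acc + e > -13))) ∧ ((¬(2*mem[t + 2] ≠ 1 ∧ t = 9)) → (3*acc + t ≤ x + 4 ↔ 2*acc + x > -13)))) ∧ (acc ≤ 3*cnt - 2 → (((2*cnt < -1 ∧ e < cnt + x - 7) → (3*acc + t ≤ x + 4 ↔ 2*acc + x > -13)) ∧ ((¬(2*cnt < -1 ∧ e < cnt + x - 7)) → (3*acc + 2*t ≤ x - 3 ↔ 2*acc + x > -13)))).
Check whether ((¬(acc ≤ 3*cnt - 2)) → (((2*mem[t + 2] ≠ 1 ∧ t = 9) → ((e < 9 ∨ 2*cnt > 4) ∧ (3*acc + t ≤ 2*mem[3] + e + 4 ↔ 2*mem[3] + 2*acc + e > -13))) ∧ ((¬(2*mem[t + 2] ≠ 1 ∧ t = 9)) → (3*acc + t ≤ x + 4 ↔ 2*acc + x > -13)))) ∧ (acc ≤ 3*cnt - 2 → (((2*cnt < -1 ∧ e < cnt + x - 7) → (3*acc + t ≤ x + 4 ↔ 2*acc + x > -13)) ∧ ((¬(2*cnt < -1 ∧ e < cnt + x - 7)) → (3*acc + 2*t ≤ x - 3 ↔ 2*acc + x > -13)))) implies it.
Countermodel: at the initial state acc = 0, cnt = 0, e = 7, mem = {[3] = -10, [11] = -10, elsewhere -10}, t = 9, x = 0, the precondition holds but the weakest precondition fails.
Answer: invalid


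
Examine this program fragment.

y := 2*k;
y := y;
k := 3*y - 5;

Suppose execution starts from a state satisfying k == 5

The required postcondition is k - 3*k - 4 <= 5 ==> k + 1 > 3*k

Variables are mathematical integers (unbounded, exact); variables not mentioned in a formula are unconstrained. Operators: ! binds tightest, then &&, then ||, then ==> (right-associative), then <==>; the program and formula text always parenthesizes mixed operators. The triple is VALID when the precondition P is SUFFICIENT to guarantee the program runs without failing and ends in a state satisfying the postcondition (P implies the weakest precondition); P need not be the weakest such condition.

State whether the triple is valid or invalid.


Working backward. After the program, the postcondition k - 3*k - 4 <= 5 ==> k + 1 > 3*k must hold; in canonical form it is 2*k >= -9 ==> 2*k < 1.
Before k := 3*y - 5: 6*y >= 1 ==> 6*y < 11
Before y := y: 6*y >= 1 ==> 6*y < 11
Before y := 2*k: 12*k >= 1 ==> 12*k < 11
The weakest precondition is 12*k >= 1 ==> 12*k < 11.
Check whether k == 5 implies it.
Countermodel: at the initial state k = 5, the precondition holds but the weakest precondition fails.
Answer: invalid


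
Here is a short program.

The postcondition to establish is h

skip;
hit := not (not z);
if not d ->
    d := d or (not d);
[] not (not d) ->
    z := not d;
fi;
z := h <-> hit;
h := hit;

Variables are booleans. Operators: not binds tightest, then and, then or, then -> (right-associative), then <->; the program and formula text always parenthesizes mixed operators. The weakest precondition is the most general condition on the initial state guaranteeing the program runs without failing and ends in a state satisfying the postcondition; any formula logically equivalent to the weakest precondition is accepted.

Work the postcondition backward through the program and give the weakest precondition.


Working backward. After the program, h must hold.
Before h := hit: hit
Before z := h <-> hit: hit
Then branch requires hit; else branch requires hit.
Before the if: ((not d) -> hit) and (d -> hit)
Before hit := not (not z): ((not d) -> z) and (d -> z)
Before skip: ((not d) -> z) and (d -> z)
Answer: WP = ((not d) -> z) and (d -> z)


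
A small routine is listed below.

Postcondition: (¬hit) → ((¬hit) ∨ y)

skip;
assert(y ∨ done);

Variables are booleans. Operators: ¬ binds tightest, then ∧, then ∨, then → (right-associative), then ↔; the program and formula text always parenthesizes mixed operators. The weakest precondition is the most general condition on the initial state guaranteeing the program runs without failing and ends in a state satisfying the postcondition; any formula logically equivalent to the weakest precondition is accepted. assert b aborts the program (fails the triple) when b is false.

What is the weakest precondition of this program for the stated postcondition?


Working backward. After the program, (¬hit) → ((¬hit) ∨ y) must hold.
Before assert y ∨ done: (y ∨ done) ∧ ((¬hit) → ((¬hit) ∨ y))
Before skip: (y ∨ done) ∧ ((¬hit) → ((¬hit) ∨ y))
Answer: WP = (y ∨ done) ∧ ((¬hit) → ((¬hit) ∨ y))


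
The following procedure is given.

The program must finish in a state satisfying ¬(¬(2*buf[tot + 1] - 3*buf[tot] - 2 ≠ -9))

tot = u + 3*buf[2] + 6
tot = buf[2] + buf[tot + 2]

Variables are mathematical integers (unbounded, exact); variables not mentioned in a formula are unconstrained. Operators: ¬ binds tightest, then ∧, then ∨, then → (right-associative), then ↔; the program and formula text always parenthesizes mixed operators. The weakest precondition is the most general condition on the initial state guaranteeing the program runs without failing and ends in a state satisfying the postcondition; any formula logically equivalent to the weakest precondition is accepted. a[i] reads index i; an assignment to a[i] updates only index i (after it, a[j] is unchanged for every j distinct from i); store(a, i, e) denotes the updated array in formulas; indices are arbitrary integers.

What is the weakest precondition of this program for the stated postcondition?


Working backward. After the program, the postcondition ¬(¬(2*buf[tot + 1] - 3*buf[tot] - 2 ≠ -9)) must hold; in canonical form it is 2*buf[tot + 1] ≠ 3*buf[tot] - 7.
Before tot := buf[2] + buf[tot + 2]: 2*buf[buf[tot + 2] + buf[2] + 1] ≠ 3*buf[buf[tot + 2] + buf[2]] - 7
Before tot := u + 3*buf[2] + 6: 2*buf[buf[3*buf[2] + u + 8] + buf[2] + 1] ≠ 3*buf[buf[3*buf[2] + u + 8] + buf[2]] - 7
Answer: WP = 2*buf[buf[3*buf[2] + u + 8] + buf[2] + 1] ≠ 3*buf[buf[3*buf[2] + u + 8] + buf[2]] - 7


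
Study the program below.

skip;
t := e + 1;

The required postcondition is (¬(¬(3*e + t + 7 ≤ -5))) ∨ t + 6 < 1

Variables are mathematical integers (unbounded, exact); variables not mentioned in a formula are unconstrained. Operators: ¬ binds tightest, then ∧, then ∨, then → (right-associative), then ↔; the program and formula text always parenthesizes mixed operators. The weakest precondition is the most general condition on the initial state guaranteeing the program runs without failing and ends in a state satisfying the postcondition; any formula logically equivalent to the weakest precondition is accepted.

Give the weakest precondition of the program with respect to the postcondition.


Working backward. After the program, the postcondition (¬(¬(3*e + t + 7 ≤ -5))) ∨ t + 6 < 1 must hold; in canonical form it is 3*e + t ≤ -12 ∨ t < -5.
Before t := e + 1: 4*e ≤ -13 ∨ e < -6
Before skip: 4*e ≤ -13 ∨ e < -6
Answer: WP = 4*e ≤ -13 ∨ e < -6


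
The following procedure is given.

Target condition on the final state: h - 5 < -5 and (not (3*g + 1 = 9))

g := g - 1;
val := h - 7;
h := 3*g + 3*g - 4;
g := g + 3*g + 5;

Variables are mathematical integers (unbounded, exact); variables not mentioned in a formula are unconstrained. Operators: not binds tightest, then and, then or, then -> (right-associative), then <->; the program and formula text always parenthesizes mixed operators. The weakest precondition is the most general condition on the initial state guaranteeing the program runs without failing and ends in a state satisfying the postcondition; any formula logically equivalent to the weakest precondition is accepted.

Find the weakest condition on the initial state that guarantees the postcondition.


Working backward. After the program, the postcondition h - 5 < -5 and (not (3*g + 1 = 9)) must hold; in canonical form it is h < 0 and (not (3*g = 8)).
Before g := g + 3*g + 5: h < 0 and (not (12*g = -7))
Before h := 3*g + 3*g - 4: 6*g < 4 and (not (12*g = -7))
Before val := h - 7: 6*g < 4 and (not (12*g = -7))
Before g := g - 1: 6*g < 10 and (not (12*g = 5))
Answer: WP = 6*g < 10 and (not (12*g = 5))


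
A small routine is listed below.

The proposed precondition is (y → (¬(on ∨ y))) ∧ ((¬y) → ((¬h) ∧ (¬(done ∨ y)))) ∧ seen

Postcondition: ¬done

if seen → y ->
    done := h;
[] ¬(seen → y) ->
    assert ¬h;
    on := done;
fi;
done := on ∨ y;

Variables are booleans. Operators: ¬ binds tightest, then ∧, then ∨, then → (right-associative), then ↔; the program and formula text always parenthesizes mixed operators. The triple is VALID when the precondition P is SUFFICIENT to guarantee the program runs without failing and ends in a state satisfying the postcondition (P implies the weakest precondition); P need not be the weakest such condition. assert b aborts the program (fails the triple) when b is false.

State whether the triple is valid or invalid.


Working backward. After the program, ¬done must hold.
Before done := on ∨ y: ¬(on ∨ y)
Then branch requires ¬(on ∨ y); else branch requires (¬h) ∧ (¬(done ∨ y)).
Before the if: ((seen → y) → (¬(on ∨ y))) ∧ ((¬(seen → y)) → ((¬h) ∧ (¬(done ∨ y))))
The weakest precondition is ((seen → y) → (¬(on ∨ y))) ∧ ((¬(seen → y)) → ((¬h) ∧ (¬(done ∨ y)))).
Check whether (y → (¬(on ∨ y))) ∧ ((¬y) → ((¬h) ∧ (¬(done ∨ y)))) ∧ seen implies it.
Every state satisfying the precondition satisfies the weakest precondition: the implication holds.
Answer: valid


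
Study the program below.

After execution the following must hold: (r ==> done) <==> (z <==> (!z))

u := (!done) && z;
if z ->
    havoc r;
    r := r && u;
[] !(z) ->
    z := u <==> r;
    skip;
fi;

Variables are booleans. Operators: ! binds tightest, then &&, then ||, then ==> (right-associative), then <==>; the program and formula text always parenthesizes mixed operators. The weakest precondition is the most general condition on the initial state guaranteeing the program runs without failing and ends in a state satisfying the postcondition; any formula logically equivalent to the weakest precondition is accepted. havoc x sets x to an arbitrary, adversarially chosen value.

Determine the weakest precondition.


Working backward. After the program, (r ==> done) <==> (z <==> (!z)) must hold.
Then branch requires ((u ==> done) <==> (z <==> (!z))) && (z <==> (!z)); else branch requires (r ==> done) <==> ((u <==> r) <==> (!(u <==> r))).
Before the if: (z ==> (((u ==> done) <==> (z <==> (!z))) && (z <==> (!z)))) && ((!z) ==> ((r ==> done) <==> ((u <==> r) <==> (!(u <==> r)))))
Before u := (!done) && z: (z ==> (((((!done) && z) ==> done) <==> (z <==> (!z))) && (z <==> (!z)))) && ((!z) ==> ((r ==> done) <==> ((((!done) && z) <==> r) <==> (!(((!done) && z) <==> r)))))
Answer: WP = (z ==> (((((!done) && z) ==> done) <==> (z <==> (!z))) && (z <==> (!z)))) && ((!z) ==> ((r ==> done) <==> ((((!done) && z) <==> r) <==> (!(((!done) && z) <==> r)))))


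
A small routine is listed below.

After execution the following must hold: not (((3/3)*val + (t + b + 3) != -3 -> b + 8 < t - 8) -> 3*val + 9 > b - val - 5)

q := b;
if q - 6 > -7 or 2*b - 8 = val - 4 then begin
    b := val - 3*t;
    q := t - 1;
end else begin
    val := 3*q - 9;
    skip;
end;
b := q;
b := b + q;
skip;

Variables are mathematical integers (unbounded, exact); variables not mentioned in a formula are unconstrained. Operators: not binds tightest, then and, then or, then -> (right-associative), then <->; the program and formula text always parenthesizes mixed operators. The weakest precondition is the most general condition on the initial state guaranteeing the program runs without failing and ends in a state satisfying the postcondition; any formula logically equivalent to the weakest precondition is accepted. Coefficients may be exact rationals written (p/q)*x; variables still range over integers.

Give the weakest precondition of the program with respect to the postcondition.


Working backward. After the program, the postcondition not (((3/3)*val + (t + b + 3) != -3 -> b + 8 < t - 8) -> 3*val + 9 > b - val - 5) must hold; in canonical form it is not ((b + t + val != -6 -> b < t - 16) -> 4*val > b - 14).
Before skip: not ((b + t + val != -6 -> b < t - 16) -> 4*val > b - 14)
Before b := b + q: not ((b + q + t + val != -6 -> b + q < t - 16) -> 4*val > b + q - 14)
Before b := q: not ((2*q + t + val != -6 -> 2*q < t - 16) -> 4*val > 2*q - 14)
Then branch requires not ((3*t + val != -4 -> t < -14) -> 4*val > 2*t - 16); else branch requires not ((5*q + t != 3 -> 2*q < t - 16) -> 10*q > 22).
Before the if: ((q > -1 or 2*b = val + 4) -> (not ((3*t + val != -4 -> t < -14) -> 4*val > 2*t - 16))) and ((not (q > -1 or 2*b = val + 4)) -> (not ((5*q + t != 3 -> 2*q < t - 16) -> 10*q > 22)))
Before q := b: ((b > -1 or 2*b = val + 4) -> (not ((3*t + val != -4 -> t < -14) -> 4*val > 2*t - 16))) and ((not (b > -1 or 2*b = val + 4)) -> (not ((5*b + t != 3 -> 2*b < t - 16) -> 10*b > 22)))
Answer: WP = ((b > -1 or 2*b = val + 4) -> (not ((3*t + val != -4 -> t < -14) -> 4*val > 2*t - 16))) and ((not (b > -1 or 2*b = val + 4)) -> (not ((5*b + t != 3 -> 2*b < t - 16) -> 10*b > 22)))


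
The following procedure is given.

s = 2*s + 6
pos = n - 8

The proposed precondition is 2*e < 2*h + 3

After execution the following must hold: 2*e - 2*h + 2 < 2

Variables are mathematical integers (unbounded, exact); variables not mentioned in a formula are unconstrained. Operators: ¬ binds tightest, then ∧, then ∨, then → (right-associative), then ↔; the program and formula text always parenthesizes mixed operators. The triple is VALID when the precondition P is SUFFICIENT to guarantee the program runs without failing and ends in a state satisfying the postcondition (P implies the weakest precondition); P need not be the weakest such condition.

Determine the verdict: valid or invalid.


Working backward. After the program, the postcondition 2*e - 2*h + 2 < 2 must hold; in canonical form it is 2*e < 2*h.
Before pos := n - 8: 2*e < 2*h
Before s := 2*s + 6: 2*e < 2*h
The weakest precondition is 2*e < 2*h.
Check whether 2*e < 2*h + 3 implies it.
Countermodel: at the initial state e = 0, h = 0, the precondition holds but the weakest precondition fails.
Answer: invalid


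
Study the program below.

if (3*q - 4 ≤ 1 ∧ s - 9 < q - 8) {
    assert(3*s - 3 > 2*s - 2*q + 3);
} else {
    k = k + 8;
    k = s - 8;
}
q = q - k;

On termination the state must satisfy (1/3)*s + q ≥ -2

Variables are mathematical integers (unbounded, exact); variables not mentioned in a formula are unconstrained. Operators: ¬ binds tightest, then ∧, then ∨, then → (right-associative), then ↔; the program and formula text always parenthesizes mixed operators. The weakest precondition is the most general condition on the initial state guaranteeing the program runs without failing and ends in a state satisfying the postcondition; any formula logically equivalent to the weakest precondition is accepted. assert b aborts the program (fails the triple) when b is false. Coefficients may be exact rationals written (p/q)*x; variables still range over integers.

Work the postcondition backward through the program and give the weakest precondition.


Working backward. After the program, the postcondition (1/3)*s + q ≥ -2 must hold; in canonical form it is q + (1/3)*s ≥ -2.
Before q := q - k: q + (1/3)*s ≥ k - 2
Then branch requires 2*q + s > 6 ∧ q + (1/3)*s ≥ k - 2; else branch requires q ≥ (2/3)*s - 10.
Before the if: ((3*q ≤ 5 ∧ s < q + 1) → (2*q + s > 6 ∧ q + (1/3)*s ≥ k - 2)) ∧ ((¬(3*q ≤ 5 ∧ s < q + 1)) → q ≥ (2/3)*s - 10)
Answer: WP = ((3*q ≤ 5 ∧ s < q + 1) → (2*q + s > 6 ∧ q + (1/3)*s ≥ k - 2)) ∧ ((¬(3*q ≤ 5 ∧ s < q + 1)) → q ≥ (2/3)*s - 10)


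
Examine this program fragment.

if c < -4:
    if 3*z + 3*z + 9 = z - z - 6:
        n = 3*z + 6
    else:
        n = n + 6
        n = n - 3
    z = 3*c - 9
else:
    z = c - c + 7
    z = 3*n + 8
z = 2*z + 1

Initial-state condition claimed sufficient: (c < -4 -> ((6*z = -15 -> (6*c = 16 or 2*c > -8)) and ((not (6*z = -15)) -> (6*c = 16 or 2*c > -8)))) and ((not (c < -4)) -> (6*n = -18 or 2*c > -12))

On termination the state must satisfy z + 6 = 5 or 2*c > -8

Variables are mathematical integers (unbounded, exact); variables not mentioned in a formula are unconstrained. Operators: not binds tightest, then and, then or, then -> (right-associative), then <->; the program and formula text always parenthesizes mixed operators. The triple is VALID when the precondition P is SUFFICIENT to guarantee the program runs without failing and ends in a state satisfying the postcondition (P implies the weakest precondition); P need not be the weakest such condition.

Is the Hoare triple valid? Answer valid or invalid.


Working backward. After the program, the postcondition z + 6 = 5 or 2*c > -8 must hold; in canonical form it is z = -1 or 2*c > -8.
Before z := 2*z + 1: 2*z = -2 or 2*c > -8
Then branch requires (6*z = -15 -> (6*c = 16 or 2*c > -8)) and ((not (6*z = -15)) -> (6*c = 16 or 2*c > -8)); else branch requires 6*n = -18 or 2*c > -8.
Before the if: (c < -4 -> ((6*z = -15 -> (6*c = 16 or 2*c > -8)) and ((not (6*z = -15)) -> (6*c = 16 or 2*c > -8)))) and ((not (c < -4)) -> (6*n = -18 or 2*c > -8))
The weakest precondition is (c < -4 -> ((6*z = -15 -> (6*c = 16 or 2*c > -8)) and ((not (6*z = -15)) -> (6*c = 16 or 2*c > -8)))) and ((not (c < -4)) -> (6*n = -18 or 2*c > -8)).
Check whether (c < -4 -> ((6*z = -15 -> (6*c = 16 or 2*c > -8)) and ((not (6*z = -15)) -> (6*c = 16 or 2*c > -8)))) and ((not (c < -4)) -> (6*n = -18 or 2*c > -12)) implies it.
Countermodel: at the initial state c = -4, n = -2, z = 0, the precondition holds but the weakest precondition fails.
Answer: invalid


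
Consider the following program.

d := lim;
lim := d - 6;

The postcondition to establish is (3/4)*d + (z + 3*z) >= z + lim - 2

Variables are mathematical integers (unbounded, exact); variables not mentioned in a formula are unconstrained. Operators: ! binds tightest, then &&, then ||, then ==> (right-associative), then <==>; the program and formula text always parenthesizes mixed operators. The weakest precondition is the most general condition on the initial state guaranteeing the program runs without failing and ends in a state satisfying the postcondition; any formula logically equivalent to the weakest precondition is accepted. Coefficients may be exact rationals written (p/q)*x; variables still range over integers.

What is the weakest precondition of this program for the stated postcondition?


Working backward. After the program, the postcondition (3/4)*d + (z + 3*z) >= z + lim - 2 must hold; in canonical form it is (3/4)*d + 3*z >= lim - 2.
Before lim := d - 6: 3*z >= (1/4)*d - 8
Before d := lim: 3*z >= (1/4)*lim - 8
Answer: WP = 3*z >= (1/4)*lim - 8


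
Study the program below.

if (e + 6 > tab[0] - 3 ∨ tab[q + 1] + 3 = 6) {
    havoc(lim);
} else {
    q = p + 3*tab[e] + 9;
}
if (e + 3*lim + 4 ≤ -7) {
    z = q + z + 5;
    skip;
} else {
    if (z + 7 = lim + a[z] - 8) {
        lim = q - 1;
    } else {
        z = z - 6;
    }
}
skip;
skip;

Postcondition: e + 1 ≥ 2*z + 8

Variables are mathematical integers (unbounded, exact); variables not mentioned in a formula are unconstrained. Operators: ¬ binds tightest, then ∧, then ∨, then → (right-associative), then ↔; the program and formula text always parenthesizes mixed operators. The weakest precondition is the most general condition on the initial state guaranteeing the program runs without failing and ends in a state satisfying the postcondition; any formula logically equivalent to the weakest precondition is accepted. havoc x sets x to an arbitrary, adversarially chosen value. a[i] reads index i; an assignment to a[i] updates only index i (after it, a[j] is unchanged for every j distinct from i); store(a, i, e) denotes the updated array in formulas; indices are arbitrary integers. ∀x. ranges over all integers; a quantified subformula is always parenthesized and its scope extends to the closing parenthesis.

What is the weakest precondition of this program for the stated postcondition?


Working backward. After the program, the postcondition e + 1 ≥ 2*z + 8 must hold; in canonical form it is e ≥ 2*z + 7.
Before skip: e ≥ 2*z + 7
Before skip: e ≥ 2*z + 7
Then branch requires e ≥ 2*q + 2*z + 17; else branch requires (z = a[z] + lim - 15 → e ≥ 2*z + 7) ∧ ((¬(z = a[z] + lim - 15)) → e ≥ 2*z - 5).
Before the if: (e + 3*lim ≤ -11 → e ≥ 2*q + 2*z + 17) ∧ ((¬(e + 3*lim ≤ -11)) → ((z = a[z] + lim - 15 → e ≥ 2*z + 7) ∧ ((¬(z = a[z] + lim - 15)) → e ≥ 2*z - 5)))
Then branch requires ∀lim_1. ((e + 3*lim_1 ≤ -11 → e ≥ 2*q + 2*z + 17) ∧ ((¬(e + 3*lim_1 ≤ -11)) → ((z = a[z] + lim_1 - 15 → e ≥ 2*z + 7) ∧ ((¬(z = a[z] + lim_1 - 15)) → e ≥ 2*z - 5)))); else branch requires (e + 3*lim ≤ -11 → e ≥ 6*tab[e] + 2*p + 2*z + 35) ∧ ((¬(e + 3*lim ≤ -11)) → ((z = a[z] + lim - 15 → e ≥ 2*z + 7) ∧ ((¬(z = a[z] + lim - 15)) → e ≥ 2*z - 5))).
Before the if: ((e > tab[0] - 9 ∨ tab[q + 1] = 3) → (∀lim_1. ((e + 3*lim_1 ≤ -11 → e ≥ 2*q + 2*z + 17) ∧ ((¬(e + 3*lim_1 ≤ -11)) → ((z = a[z] + lim_1 - 15 → e ≥ 2*z + 7) ∧ ((¬(z = a[z] + lim_1 - 15)) → e ≥ 2*z - 5)))))) ∧ ((¬(e > tab[0] - 9 ∨ tab[q + 1] = 3)) → ((e + 3*lim ≤ -11 → e ≥ 6*tab[e] + 2*p + 2*z + 35) ∧ ((¬(e + 3*lim ≤ -11)) → ((z = a[z] + lim - 15 → e ≥ 2*z + 7) ∧ ((¬(z = a[z] + lim - 15)) → e ≥ 2*z - 5)))))
Answer: WP = ((e > tab[0] - 9 ∨ tab[q + 1] = 3) → (∀lim_1. ((e + 3*lim_1 ≤ -11 → e ≥ 2*q + 2*z + 17) ∧ ((¬(e + 3*lim_1 ≤ -11)) → ((z = a[z] + lim_1 - 15 → e ≥ 2*z + 7) ∧ ((¬(z = a[z] + lim_1 - 15)) → e ≥ 2*z - 5)))))) ∧ ((¬(e > tab[0] - 9 ∨ tab[q + 1] = 3)) → ((e + 3*lim ≤ -11 → e ≥ 6*tab[e] + 2*p + 2*z + 35) ∧ ((¬(e + 3*lim ≤ -11)) → ((z = a[z] + lim - 15 → e ≥ 2*z + 7) ∧ ((¬(z = a[z] + lim - 15)) → e ≥ 2*z - 5)))))


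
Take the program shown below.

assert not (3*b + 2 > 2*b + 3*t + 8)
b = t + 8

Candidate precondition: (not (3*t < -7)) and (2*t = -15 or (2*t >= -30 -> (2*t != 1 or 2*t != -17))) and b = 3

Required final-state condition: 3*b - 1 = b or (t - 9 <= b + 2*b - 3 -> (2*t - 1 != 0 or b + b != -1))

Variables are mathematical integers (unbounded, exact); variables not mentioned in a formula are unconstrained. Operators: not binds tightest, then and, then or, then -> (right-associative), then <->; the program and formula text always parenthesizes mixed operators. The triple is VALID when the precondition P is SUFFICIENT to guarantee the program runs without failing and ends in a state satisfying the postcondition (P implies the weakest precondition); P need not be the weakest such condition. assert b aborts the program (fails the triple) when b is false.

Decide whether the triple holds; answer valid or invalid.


Working backward. After the program, the postcondition 3*b - 1 = b or (t - 9 <= b + 2*b - 3 -> (2*t - 1 != 0 or b + b != -1)) must hold; in canonical form it is 2*b = 1 or (t <= 3*b + 6 -> (2*t != 1 or 2*b != -1)).
Before b := t + 8: 2*t = -15 or (2*t >= -30 -> (2*t != 1 or 2*t != -17))
Before assert not (3*b + 2 > 2*b + 3*t + 8): (not (b > 3*t + 6)) and (2*t = -15 or (2*t >= -30 -> (2*t != 1 or 2*t != -17)))
The weakest precondition is (not (b > 3*t + 6)) and (2*t = -15 or (2*t >= -30 -> (2*t != 1 or 2*t != -17))).
Check whether (not (3*t < -7)) and (2*t = -15 or (2*t >= -30 -> (2*t != 1 or 2*t != -17))) and b = 3 implies it.
Countermodel: at the initial state b = 3, t = -2, the precondition holds but the weakest precondition fails.
Answer: invalid


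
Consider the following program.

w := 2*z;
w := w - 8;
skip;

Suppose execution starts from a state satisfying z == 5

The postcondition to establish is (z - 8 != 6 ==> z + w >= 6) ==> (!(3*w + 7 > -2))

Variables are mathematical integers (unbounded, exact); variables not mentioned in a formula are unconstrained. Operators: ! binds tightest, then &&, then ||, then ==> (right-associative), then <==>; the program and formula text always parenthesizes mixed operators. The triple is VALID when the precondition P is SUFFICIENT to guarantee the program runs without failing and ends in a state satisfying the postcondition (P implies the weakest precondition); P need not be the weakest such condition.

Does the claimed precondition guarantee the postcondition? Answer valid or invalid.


Working backward. After the program, the postcondition (z - 8 != 6 ==> z + w >= 6) ==> (!(3*w + 7 > -2)) must hold; in canonical form it is (z != 14 ==> w + z >= 6) ==> (!(3*w > -9)).
Before skip: (z != 14 ==> w + z >= 6) ==> (!(3*w > -9))
Before w := w - 8: (z != 14 ==> w + z >= 14) ==> (!(3*w > 15))
Before w := 2*z: (z != 14 ==> 3*z >= 14) ==> (!(6*z > 15))
The weakest precondition is (z != 14 ==> 3*z >= 14) ==> (!(6*z > 15)).
Check whether z == 5 implies it.
Countermodel: at the initial state z = 5, the precondition holds but the weakest precondition fails.
Answer: invalid


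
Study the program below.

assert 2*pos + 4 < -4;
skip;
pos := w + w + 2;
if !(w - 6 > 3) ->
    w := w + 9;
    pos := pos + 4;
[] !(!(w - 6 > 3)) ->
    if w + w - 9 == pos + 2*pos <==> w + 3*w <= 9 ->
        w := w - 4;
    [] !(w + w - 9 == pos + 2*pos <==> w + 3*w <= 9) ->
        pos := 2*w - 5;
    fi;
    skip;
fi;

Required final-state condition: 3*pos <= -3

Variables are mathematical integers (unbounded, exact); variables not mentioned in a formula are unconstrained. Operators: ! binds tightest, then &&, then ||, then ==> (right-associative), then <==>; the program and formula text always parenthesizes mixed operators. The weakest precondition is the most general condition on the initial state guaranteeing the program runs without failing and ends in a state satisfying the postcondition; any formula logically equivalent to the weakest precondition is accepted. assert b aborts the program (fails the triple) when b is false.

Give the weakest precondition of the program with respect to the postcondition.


Working backward. After the program, 3*pos <= -3 must hold.
Then branch requires 3*pos <= -15; else branch requires ((2*w == 3*pos + 9 <==> 4*w <= 9) ==> 3*pos <= -3) && ((!(2*w == 3*pos + 9 <==> 4*w <= 9)) ==> 6*w <= 12).
Before the if: ((!(w > 9)) ==> 3*pos <= -15) && (w > 9 ==> (((2*w == 3*pos + 9 <==> 4*w <= 9) ==> 3*pos <= -3) && ((!(2*w == 3*pos + 9 <==> 4*w <= 9)) ==> 6*w <= 12)))
Before pos := w + w + 2: ((!(w > 9)) ==> 6*w <= -21) && (w > 9 ==> (((4*w == -15 <==> 4*w <= 9) ==> 6*w <= -9) && ((!(4*w == -15 <==> 4*w <= 9)) ==> 6*w <= 12)))
Before skip: ((!(w > 9)) ==> 6*w <= -21) && (w > 9 ==> (((4*w == -15 <==> 4*w <= 9) ==> 6*w <= -9) && ((!(4*w == -15 <==> 4*w <= 9)) ==> 6*w <= 12)))
Before assert 2*pos + 4 < -4: 2*pos < -8 && ((!(w > 9)) ==> 6*w <= -21) && (w > 9 ==> (((4*w == -15 <==> 4*w <= 9) ==> 6*w <= -9) && ((!(4*w == -15 <==> 4*w <= 9)) ==> 6*w <= 12)))
Answer: WP = 2*pos < -8 && ((!(w > 9)) ==> 6*w <= -21) && (w > 9 ==> (((4*w == -15 <==> 4*w <= 9) ==> 6*w <= -9) && ((!(4*w == -15 <==> 4*w <= 9)) ==> 6*w <= 12)))


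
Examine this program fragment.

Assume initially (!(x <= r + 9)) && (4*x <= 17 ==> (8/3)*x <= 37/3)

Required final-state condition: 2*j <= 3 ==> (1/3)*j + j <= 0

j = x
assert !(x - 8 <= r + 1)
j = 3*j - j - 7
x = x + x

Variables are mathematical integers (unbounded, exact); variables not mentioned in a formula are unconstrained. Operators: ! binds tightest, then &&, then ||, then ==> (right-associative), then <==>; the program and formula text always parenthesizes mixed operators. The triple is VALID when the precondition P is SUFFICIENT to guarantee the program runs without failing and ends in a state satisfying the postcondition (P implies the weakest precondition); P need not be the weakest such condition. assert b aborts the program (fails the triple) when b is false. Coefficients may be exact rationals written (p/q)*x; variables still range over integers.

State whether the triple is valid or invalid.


Working backward. After the program, the postcondition 2*j <= 3 ==> (1/3)*j + j <= 0 must hold; in canonical form it is 2*j <= 3 ==> (4/3)*j <= 0.
Before x := x + x: 2*j <= 3 ==> (4/3)*j <= 0
Before j := 3*j - j - 7: 4*j <= 17 ==> (8/3)*j <= 28/3
Before assert !(x - 8 <= r + 1): (!(x <= r + 9)) && (4*j <= 17 ==> (8/3)*j <= 28/3)
Before j := x: (!(x <= r + 9)) && (4*x <= 17 ==> (8/3)*x <= 28/3)
The weakest precondition is (!(x <= r + 9)) && (4*x <= 17 ==> (8/3)*x <= 28/3).
Check whether (!(x <= r + 9)) && (4*x <= 17 ==> (8/3)*x <= 37/3) implies it.
Countermodel: at the initial state r = -6, x = 4, the precondition holds but the weakest precondition fails.
Answer: invalid


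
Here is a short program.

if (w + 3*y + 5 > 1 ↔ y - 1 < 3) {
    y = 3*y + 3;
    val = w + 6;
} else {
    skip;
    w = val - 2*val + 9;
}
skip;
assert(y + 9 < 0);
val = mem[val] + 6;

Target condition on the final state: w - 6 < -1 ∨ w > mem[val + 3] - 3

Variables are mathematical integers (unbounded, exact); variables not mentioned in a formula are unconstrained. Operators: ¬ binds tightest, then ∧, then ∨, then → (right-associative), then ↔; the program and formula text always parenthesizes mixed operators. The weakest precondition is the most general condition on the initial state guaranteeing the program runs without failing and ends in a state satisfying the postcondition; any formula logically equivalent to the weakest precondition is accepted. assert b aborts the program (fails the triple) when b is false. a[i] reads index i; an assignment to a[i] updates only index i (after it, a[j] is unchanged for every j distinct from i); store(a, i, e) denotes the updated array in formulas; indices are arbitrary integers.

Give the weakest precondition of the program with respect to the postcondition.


Working backward. After the program, the postcondition w - 6 < -1 ∨ w > mem[val + 3] - 3 must hold; in canonical form it is w < 5 ∨ w > mem[val + 3] - 3.
Before val := mem[val] + 6: w < 5 ∨ w > mem[mem[val] + 9] - 3
Before assert y + 9 < 0: y < -9 ∧ (w < 5 ∨ w > mem[mem[val] + 9] - 3)
Before skip: y < -9 ∧ (w < 5 ∨ w > mem[mem[val] + 9] - 3)
Then branch requires 3*y < -12 ∧ (w < 5 ∨ w > mem[mem[w + 6] + 9] - 3); else branch requires y < -9 ∧ (val > 4 ∨ mem[mem[val] + 9] + val < 12).
Before the if: ((w + 3*y > -4 ↔ y < 4) → (3*y < -12 ∧ (w < 5 ∨ w > mem[mem[w + 6] + 9] - 3))) ∧ ((¬(w + 3*y > -4 ↔ y < 4)) → (y < -9 ∧ (val > 4 ∨ mem[mem[val] + 9] + val < 12)))
Answer: WP = ((w + 3*y > -4 ↔ y < 4) → (3*y < -12 ∧ (w < 5 ∨ w > mem[mem[w + 6] + 9] - 3))) ∧ ((¬(w + 3*y > -4 ↔ y < 4)) → (y < -9 ∧ (val > 4 ∨ mem[mem[val] + 9] + val < 12)))


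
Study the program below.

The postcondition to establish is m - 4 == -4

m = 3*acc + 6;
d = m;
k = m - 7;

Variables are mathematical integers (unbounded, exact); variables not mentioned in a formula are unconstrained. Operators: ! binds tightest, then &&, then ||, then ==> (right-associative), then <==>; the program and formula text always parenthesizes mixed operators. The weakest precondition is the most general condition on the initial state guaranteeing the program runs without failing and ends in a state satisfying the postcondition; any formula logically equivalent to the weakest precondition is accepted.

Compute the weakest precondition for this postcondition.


Working backward. After the program, the postcondition m - 4 == -4 must hold; in canonical form it is m == 0.
Before k := m - 7: m == 0
Before d := m: m == 0
Before m := 3*acc + 6: 3*acc == -6
Answer: WP = 3*acc == -6


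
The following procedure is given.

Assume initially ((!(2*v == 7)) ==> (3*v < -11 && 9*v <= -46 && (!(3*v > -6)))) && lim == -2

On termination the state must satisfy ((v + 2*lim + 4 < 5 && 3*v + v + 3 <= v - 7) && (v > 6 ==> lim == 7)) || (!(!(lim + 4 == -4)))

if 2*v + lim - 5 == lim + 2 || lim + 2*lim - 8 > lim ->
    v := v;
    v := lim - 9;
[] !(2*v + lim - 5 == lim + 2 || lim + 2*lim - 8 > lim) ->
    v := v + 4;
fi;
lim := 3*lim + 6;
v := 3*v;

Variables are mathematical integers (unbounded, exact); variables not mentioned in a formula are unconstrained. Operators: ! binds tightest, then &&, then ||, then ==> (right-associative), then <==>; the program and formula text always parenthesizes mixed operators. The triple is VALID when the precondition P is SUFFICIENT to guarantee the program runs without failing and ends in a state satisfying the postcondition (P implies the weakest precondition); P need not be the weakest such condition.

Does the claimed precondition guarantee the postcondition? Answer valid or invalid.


Working backward. After the program, the postcondition ((v + 2*lim + 4 < 5 && 3*v + v + 3 <= v - 7) && (v > 6 ==> lim == 7)) || (!(!(lim + 4 == -4))) must hold; in canonical form it is (2*lim + v < 1 && 3*v <= -10 && (v > 6 ==> lim == 7)) || lim == -8.
Before v := 3*v: (2*lim + 3*v < 1 && 9*v <= -10 && (3*v > 6 ==> lim == 7)) || lim == -8
Before lim := 3*lim + 6: (6*lim + 3*v < -11 && 9*v <= -10 && (3*v > 6 ==> 3*lim == 1)) || 3*lim == -14
Then branch requires (9*lim < 16 && 9*lim <= 71 && (3*lim > 33 ==> 3*lim == 1)) || 3*lim == -14; else branch requires (6*lim + 3*v < -23 && 9*v <= -46 && (3*v > -6 ==> 3*lim == 1)) || 3*lim == -14.
Before the if: ((2*v == 7 || 2*lim > 8) ==> ((9*lim < 16 && 9*lim <= 71 && (3*lim > 33 ==> 3*lim == 1)) || 3*lim == -14)) && ((!(2*v == 7 || 2*lim > 8)) ==> ((6*lim + 3*v < -23 && 9*v <= -46 && (3*v > -6 ==> 3*lim == 1)) || 3*lim == -14))
The weakest precondition is ((2*v == 7 || 2*lim > 8) ==> ((9*lim < 16 && 9*lim <= 71 && (3*lim > 33 ==> 3*lim == 1)) || 3*lim == -14)) && ((!(2*v == 7 || 2*lim > 8)) ==> ((6*lim + 3*v < -23 && 9*v <= -46 && (3*v > -6 ==> 3*lim == 1)) || 3*lim == -14)).
Check whether ((!(2*v == 7)) ==> (3*v < -11 && 9*v <= -46 && (!(3*v > -6)))) && lim == -2 implies it.
Every state satisfying the precondition satisfies the weakest precondition: the implication holds.
Answer: valid


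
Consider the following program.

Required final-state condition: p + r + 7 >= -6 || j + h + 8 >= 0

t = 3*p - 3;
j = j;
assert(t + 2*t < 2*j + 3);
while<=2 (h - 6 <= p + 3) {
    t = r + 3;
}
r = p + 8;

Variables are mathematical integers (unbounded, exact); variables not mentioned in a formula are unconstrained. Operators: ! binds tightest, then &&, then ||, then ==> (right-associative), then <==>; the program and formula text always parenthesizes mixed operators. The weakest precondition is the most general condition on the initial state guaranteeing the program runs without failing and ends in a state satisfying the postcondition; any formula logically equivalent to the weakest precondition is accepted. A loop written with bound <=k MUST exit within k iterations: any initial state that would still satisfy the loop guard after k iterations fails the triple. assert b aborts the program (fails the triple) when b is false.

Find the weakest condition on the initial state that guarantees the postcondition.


Working backward. After the program, the postcondition p + r + 7 >= -6 || j + h + 8 >= 0 must hold; in canonical form it is p + r >= -13 || h + j >= -8.
Before r := p + 8: 2*p >= -21 || h + j >= -8
Before the loop (bound <=2), unroll the exhaustion recursion (WP_0 = exit-now case; WP_j = one more guarded iteration, up to j = 2):
  WP_0: (!(h <= p + 9)) && (2*p >= -21 || h + j >= -8)
  WP_1: (h <= p + 9 ==> ((!(h <= p + 9)) && (2*p >= -21 || h + j >= -8))) && ((!(h <= p + 9)) ==> (2*p >= -21 || h + j >= -8))
  WP_2: (h <= p + 9 ==> ((h <= p + 9 ==> ((!(h <= p + 9)) && (2*p >= -21 || h + j >= -8))) && ((!(h <= p + 9)) ==> (2*p >= -21 || h + j >= -8)))) && ((!(h <= p + 9)) ==> (2*p >= -21 || h + j >= -8))
So before the loop: (h <= p + 9 ==> ((h <= p + 9 ==> ((!(h <= p + 9)) && (2*p >= -21 || h + j >= -8))) && ((!(h <= p + 9)) ==> (2*p >= -21 || h + j >= -8)))) && ((!(h <= p + 9)) ==> (2*p >= -21 || h + j >= -8))
Before assert t + 2*t < 2*j + 3: 3*t < 2*j + 3 && (h <= p + 9 ==> ((h <= p + 9 ==> ((!(h <= p + 9)) && (2*p >= -21 || h + j >= -8))) && ((!(h <= p + 9)) ==> (2*p >= -21 || h + j >= -8)))) && ((!(h <= p + 9)) ==> (2*p >= -21 || h + j >= -8))
Before j := j: 3*t < 2*j + 3 && (h <= p + 9 ==> ((h <= p + 9 ==> ((!(h <= p + 9)) && (2*p >= -21 || h + j >= -8))) && ((!(h <= p + 9)) ==> (2*p >= -21 || h + j >= -8)))) && ((!(h <= p + 9)) ==> (2*p >= -21 || h + j >= -8))
Before t := 3*p - 3: 9*p < 2*j + 12 && (h <= p + 9 ==> ((h <= p + 9 ==> ((!(h <= p + 9)) && (2*p >= -21 || h + j >= -8))) && ((!(h <= p + 9)) ==> (2*p >= -21 || h + j >= -8)))) && ((!(h <= p + 9)) ==> (2*p >= -21 || h + j >= -8))
Answer: WP = 9*p < 2*j + 12 && (h <= p + 9 ==> ((h <= p + 9 ==> ((!(h <= p + 9)) && (2*p >= -21 || h + j >= -8))) && ((!(h <= p + 9)) ==> (2*p >= -21 || h + j >= -8)))) && ((!(h <= p + 9)) ==> (2*p >= -21 || h + j >= -8))


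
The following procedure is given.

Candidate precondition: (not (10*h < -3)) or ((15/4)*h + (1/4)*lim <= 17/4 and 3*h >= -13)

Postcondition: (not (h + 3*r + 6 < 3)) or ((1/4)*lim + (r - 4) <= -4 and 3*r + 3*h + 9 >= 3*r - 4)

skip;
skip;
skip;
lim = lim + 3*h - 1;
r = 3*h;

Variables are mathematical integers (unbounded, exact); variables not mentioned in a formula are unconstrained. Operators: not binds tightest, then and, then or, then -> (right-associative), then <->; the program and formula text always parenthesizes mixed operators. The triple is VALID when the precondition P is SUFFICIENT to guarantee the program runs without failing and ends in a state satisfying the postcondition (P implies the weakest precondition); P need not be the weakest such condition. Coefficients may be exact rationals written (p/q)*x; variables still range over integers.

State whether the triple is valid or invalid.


Working backward. After the program, the postcondition (not (h + 3*r + 6 < 3)) or ((1/4)*lim + (r - 4) <= -4 and 3*r + 3*h + 9 >= 3*r - 4) must hold; in canonical form it is (not (h + 3*r < -3)) or ((1/4)*lim + r <= 0 and 3*h >= -13).
Before r := 3*h: (not (10*h < -3)) or (3*h + (1/4)*lim <= 0 and 3*h >= -13)
Before lim := lim + 3*h - 1: (not (10*h < -3)) or ((15/4)*h + (1/4)*lim <= 1/4 and 3*h >= -13)
Before skip: (not (10*h < -3)) or ((15/4)*h + (1/4)*lim <= 1/4 and 3*h >= -13)
Before skip: (not (10*h < -3)) or ((15/4)*h + (1/4)*lim <= 1/4 and 3*h >= -13)
Before skip: (not (10*h < -3)) or ((15/4)*h + (1/4)*lim <= 1/4 and 3*h >= -13)
The weakest precondition is (not (10*h < -3)) or ((15/4)*h + (1/4)*lim <= 1/4 and 3*h >= -13).
Check whether (not (10*h < -3)) or ((15/4)*h + (1/4)*lim <= 17/4 and 3*h >= -13) implies it.
Countermodel: at the initial state h = -1, lim = 17, the precondition holds but the weakest precondition fails.
Answer: invalid
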